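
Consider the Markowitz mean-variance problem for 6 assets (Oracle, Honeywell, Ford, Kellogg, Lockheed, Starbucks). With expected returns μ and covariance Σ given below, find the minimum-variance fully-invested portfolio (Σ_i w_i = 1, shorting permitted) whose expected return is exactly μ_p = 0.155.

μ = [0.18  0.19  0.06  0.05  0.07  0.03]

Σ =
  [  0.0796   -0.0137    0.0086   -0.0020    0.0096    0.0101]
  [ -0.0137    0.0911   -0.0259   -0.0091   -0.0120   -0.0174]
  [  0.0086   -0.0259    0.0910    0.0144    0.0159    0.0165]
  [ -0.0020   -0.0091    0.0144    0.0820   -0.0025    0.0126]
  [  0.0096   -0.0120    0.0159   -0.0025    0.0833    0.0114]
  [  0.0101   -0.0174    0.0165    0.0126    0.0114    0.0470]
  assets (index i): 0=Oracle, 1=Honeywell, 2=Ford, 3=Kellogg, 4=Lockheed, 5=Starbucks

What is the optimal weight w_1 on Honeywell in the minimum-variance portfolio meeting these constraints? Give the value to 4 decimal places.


u=Σ⁻¹μ = [2.5451  3.0033  0.9283  0.7914  0.7604  0.4807]
v=Σ⁻¹𝟙 = [12.0188  21.2127  9.2078  10.7475  9.7684  18.0639]
a=μᵀu=1.191674  b=𝟙ᵀu=8.509350  c=𝟙ᵀv=81.019141  D=ac−b²=24.139339
λ₁=(c·0.155−b)/D = (81.019141·0.155−8.509350)/24.139339 = 0.167719
λ₂=(a−b·0.155)/D = (1.191674−8.509350·0.155)/24.139339 = -0.005273
w* = 0.167719·u + -0.005273·v:
  w_0 = 0.167719·2.5451 + -0.005273·12.0188 = 0.3635  (Oracle)
  w_1 = 0.167719·3.0033 + -0.005273·21.2127 = 0.3919  (Honeywell)
  w_2 = 0.167719·0.9283 + -0.005273·9.2078 = 0.1072  (Ford)
  w_3 = 0.167719·0.7914 + -0.005273·10.7475 = 0.0761  (Kellogg)
  w_4 = 0.167719·0.7604 + -0.005273·9.7684 = 0.0760  (Lockheed)
  w_5 = 0.167719·0.4807 + -0.005273·18.0639 = -0.0146  (Starbucks)
Σw_i=1.0000  μᵀw=0.1550
σ²=wᵀΣw=λ₁·μ_p+λ₂ = 0.167719·0.155 + -0.005273 = 0.020724 ≈ 0.0207

0.3919


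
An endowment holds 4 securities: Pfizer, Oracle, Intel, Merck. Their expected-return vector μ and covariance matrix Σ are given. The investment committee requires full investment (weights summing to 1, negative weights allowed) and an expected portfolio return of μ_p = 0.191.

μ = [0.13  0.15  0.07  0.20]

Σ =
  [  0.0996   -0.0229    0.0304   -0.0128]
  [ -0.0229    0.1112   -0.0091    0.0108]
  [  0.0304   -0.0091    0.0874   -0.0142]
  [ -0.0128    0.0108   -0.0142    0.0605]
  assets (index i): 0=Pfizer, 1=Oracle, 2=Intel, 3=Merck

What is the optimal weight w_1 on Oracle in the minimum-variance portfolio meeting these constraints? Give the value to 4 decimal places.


0.1605

x=Σ⁻¹μ = [1.8293  1.4456  0.9078  3.6478]
y=Σ⁻¹𝟙 = [11.3779  10.3727  11.7894  19.8516]
a=μᵀx=1.247770  b=𝟙ᵀx=7.830603  c=𝟙ᵀy=53.391566  D=ac−b²=5.302044
λ₁=(c·0.191−b)/D = (53.391566·0.191−7.830603)/5.302044 = 0.446467
λ₂=(a−b·0.191)/D = (1.247770−7.830603·0.191)/5.302044 = -0.046751
w* = 0.446467·x + -0.046751·y:
  w_0 = 0.446467·1.8293 + -0.046751·11.3779 = 0.2848  (Pfizer)
  w_1 = 0.446467·1.4456 + -0.046751·10.3727 = 0.1605  (Oracle)
  w_2 = 0.446467·0.9078 + -0.046751·11.7894 = -0.1459  (Intel)
  w_3 = 0.446467·3.6478 + -0.046751·19.8516 = 0.7006  (Merck)
Σw_i=1.0000  μᵀw=0.1910
σ²=wᵀΣw=λ₁·μ_p+λ₂ = 0.446467·0.191 + -0.046751 = 0.038524 ≈ 0.0385


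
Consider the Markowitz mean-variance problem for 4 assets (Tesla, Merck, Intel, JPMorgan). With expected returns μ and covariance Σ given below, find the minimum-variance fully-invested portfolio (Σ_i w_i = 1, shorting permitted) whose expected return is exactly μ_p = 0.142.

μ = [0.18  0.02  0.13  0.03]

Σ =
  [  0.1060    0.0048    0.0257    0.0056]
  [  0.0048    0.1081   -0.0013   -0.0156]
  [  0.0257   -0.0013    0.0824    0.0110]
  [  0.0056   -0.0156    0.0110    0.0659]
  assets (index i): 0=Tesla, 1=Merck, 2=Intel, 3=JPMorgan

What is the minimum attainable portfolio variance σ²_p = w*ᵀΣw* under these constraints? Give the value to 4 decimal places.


0.0495

x=Σ⁻¹μ = [1.4104  0.1629  1.1153  0.1878]
y=Σ⁻¹𝟙 = [6.0642  11.3858  8.2922  15.9703]
a=μᵀx=0.407752  b=𝟙ᵀx=2.876369  c=𝟙ᵀy=41.712577  D=ac−b²=8.734874
λ₁=(c·0.142−b)/D = (41.712577·0.142−2.876369)/8.734874 = 0.348811
λ₂=(a−b·0.142)/D = (0.407752−2.876369·0.142)/8.734874 = -0.000079
w* = 0.348811·x + -0.000079·y:
  w_0 = 0.348811·1.4104 + -0.000079·6.0642 = 0.4915  (Tesla)
  w_1 = 0.348811·0.1629 + -0.000079·11.3858 = 0.0559  (Merck)
  w_2 = 0.348811·1.1153 + -0.000079·8.2922 = 0.3884  (Intel)
  w_3 = 0.348811·0.1878 + -0.000079·15.9703 = 0.0642  (JPMorgan)
Σw_i=1.0000  μᵀw=0.1420
σ²=wᵀΣw=λ₁·μ_p+λ₂ = 0.348811·0.142 + -0.000079 = 0.049452 ≈ 0.0495


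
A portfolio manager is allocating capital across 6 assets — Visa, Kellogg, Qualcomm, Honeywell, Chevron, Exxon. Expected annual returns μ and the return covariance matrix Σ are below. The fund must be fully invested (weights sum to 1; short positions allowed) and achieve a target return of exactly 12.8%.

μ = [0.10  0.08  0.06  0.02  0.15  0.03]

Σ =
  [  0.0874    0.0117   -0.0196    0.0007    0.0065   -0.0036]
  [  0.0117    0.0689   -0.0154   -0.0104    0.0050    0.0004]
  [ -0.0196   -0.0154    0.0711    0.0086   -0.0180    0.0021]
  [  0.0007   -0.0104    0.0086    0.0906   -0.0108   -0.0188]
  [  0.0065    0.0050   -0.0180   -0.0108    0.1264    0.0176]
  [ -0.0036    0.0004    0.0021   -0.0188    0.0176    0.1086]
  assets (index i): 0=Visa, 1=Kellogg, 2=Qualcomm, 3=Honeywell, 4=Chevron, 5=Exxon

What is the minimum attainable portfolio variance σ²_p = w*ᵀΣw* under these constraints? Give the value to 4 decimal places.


x=Σ⁻¹μ = [1.2687  1.2993  1.7636  0.3786  1.3357  0.1285]
y=Σ⁻¹𝟙 = [13.5323  18.5729  22.1977  14.1763  9.4494  10.0818]
a=μᵀx=0.548404  b=𝟙ᵀx=6.174304  c=𝟙ᵀy=88.010290  D=ac−b²=10.143171
λ₁=(c·0.128−b)/D = (88.010290·0.128−6.174304)/10.143171 = 0.501915
λ₂=(a−b·0.128)/D = (0.548404−6.174304·0.128)/10.143171 = -0.023849
w* = 0.501915·x + -0.023849·y:
  w_0 = 0.501915·1.2687 + -0.023849·13.5323 = 0.3140  (Visa)
  w_1 = 0.501915·1.2993 + -0.023849·18.5729 = 0.2092  (Kellogg)
  w_2 = 0.501915·1.7636 + -0.023849·22.1977 = 0.3558  (Qualcomm)
  w_3 = 0.501915·0.3786 + -0.023849·14.1763 = -0.1481  (Honeywell)
  w_4 = 0.501915·1.3357 + -0.023849·9.4494 = 0.4450  (Chevron)
  w_5 = 0.501915·0.1285 + -0.023849·10.0818 = -0.1760  (Exxon)
Σw_i=1.0000  μᵀw=0.1280
σ²=wᵀΣw=λ₁·μ_p+λ₂ = 0.501915·0.128 + -0.023849 = 0.040396 ≈ 0.0404

0.0404


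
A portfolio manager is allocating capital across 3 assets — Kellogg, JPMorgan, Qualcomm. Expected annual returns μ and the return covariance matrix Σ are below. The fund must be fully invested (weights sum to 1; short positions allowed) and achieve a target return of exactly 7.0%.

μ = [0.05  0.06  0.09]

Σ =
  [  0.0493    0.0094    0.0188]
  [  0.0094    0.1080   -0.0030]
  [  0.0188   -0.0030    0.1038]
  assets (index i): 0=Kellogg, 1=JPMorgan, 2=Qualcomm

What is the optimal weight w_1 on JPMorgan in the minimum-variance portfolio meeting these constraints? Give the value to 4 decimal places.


p=Σ⁻¹μ = [0.6210  0.5229  0.7697]
q=Σ⁻¹𝟙 = [16.0982  8.0512  6.9509]
a=μᵀp=0.131695  b=𝟙ᵀp=1.913566  c=𝟙ᵀq=31.100337  D=ac−b²=0.434019
λ₁=(c·0.070−b)/D = (31.100337·0.070−1.913566)/0.434019 = 0.607017
λ₂=(a−b·0.070)/D = (0.131695−1.913566·0.070)/0.434019 = -0.005195
w* = 0.607017·p + -0.005195·q:
  w_0 = 0.607017·0.6210 + -0.005195·16.0982 = 0.2933  (Kellogg)
  w_1 = 0.607017·0.5229 + -0.005195·8.0512 = 0.2756  (JPMorgan)
  w_2 = 0.607017·0.7697 + -0.005195·6.9509 = 0.4311  (Qualcomm)
Σw_i=1.0000  μᵀw=0.0700
σ²=wᵀΣw=λ₁·μ_p+λ₂ = 0.607017·0.070 + -0.005195 = 0.037296 ≈ 0.0373

0.2756


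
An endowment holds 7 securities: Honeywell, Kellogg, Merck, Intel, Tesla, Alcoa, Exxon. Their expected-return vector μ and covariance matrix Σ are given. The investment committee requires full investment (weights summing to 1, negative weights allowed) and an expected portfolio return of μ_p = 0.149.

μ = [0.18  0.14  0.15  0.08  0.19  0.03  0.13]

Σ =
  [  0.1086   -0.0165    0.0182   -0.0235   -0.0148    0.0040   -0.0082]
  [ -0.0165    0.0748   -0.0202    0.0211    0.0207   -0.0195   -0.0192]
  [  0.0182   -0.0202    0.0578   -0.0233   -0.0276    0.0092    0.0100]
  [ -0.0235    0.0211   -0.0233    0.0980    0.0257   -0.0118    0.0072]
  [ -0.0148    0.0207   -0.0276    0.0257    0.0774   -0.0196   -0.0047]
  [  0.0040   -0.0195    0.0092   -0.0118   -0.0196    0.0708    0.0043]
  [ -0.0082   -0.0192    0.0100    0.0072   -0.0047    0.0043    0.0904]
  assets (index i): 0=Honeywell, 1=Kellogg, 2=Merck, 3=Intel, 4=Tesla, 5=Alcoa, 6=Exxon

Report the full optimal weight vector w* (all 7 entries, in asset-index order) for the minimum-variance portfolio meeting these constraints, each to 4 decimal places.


0.1248  0.1753  0.2646  0.0299  0.2331  0.0678  0.1044

p=Σ⁻¹μ = [2.1509  3.2082  4.6461  0.7774  3.9482  1.6915  1.8635]
q=Σ⁻¹𝟙 = [13.4608  24.7493  31.2354  11.3590  23.0179  23.5818  13.2545]
a=μᵀp=2.638581  b=𝟙ᵀp=18.285802  c=𝟙ᵀq=140.658630  D=ac−b²=36.768587
λ₁=(c·0.149−b)/D = (140.658630·0.149−18.285802)/36.768587 = 0.072680
λ₂=(a−b·0.149)/D = (2.638581−18.285802·0.149)/36.768587 = -0.002339
w* = 0.072680·p + -0.002339·q:
  w_0 = 0.072680·2.1509 + -0.002339·13.4608 = 0.1248  (Honeywell)
  w_1 = 0.072680·3.2082 + -0.002339·24.7493 = 0.1753  (Kellogg)
  w_2 = 0.072680·4.6461 + -0.002339·31.2354 = 0.2646  (Merck)
  w_3 = 0.072680·0.7774 + -0.002339·11.3590 = 0.0299  (Intel)
  w_4 = 0.072680·3.9482 + -0.002339·23.0179 = 0.2331  (Tesla)
  w_5 = 0.072680·1.6915 + -0.002339·23.5818 = 0.0678  (Alcoa)
  w_6 = 0.072680·1.8635 + -0.002339·13.2545 = 0.1044  (Exxon)
Σw_i=1.0000  μᵀw=0.1490
σ²=wᵀΣw=λ₁·μ_p+λ₂ = 0.072680·0.149 + -0.002339 = 0.008490 ≈ 0.0085


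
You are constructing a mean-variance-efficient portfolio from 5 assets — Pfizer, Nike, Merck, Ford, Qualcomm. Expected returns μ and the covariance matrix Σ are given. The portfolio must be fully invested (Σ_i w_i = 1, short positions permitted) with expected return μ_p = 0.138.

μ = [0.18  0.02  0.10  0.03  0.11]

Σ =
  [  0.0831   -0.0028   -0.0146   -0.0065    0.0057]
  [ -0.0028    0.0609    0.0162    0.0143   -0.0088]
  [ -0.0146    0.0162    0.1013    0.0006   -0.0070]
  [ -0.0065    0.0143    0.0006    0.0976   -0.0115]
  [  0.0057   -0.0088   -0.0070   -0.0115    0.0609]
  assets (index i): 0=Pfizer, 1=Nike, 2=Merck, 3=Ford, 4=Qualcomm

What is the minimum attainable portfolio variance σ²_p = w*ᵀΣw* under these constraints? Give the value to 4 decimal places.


x=Σ⁻¹μ = [2.3429  0.1787  1.4237  0.6523  1.8996]
y=Σ⁻¹𝟙 = [13.9187  14.4528  10.9235  11.4175  20.6176]
a=μᵀx=0.796194  b=𝟙ᵀx=6.497235  c=𝟙ᵀy=71.330119  D=ac−b²=14.578566
λ₁=(c·0.138−b)/D = (71.330119·0.138−6.497235)/14.578566 = 0.229537
λ₂=(a−b·0.138)/D = (0.796194−6.497235·0.138)/14.578566 = -0.006888
w* = 0.229537·x + -0.006888·y:
  w_0 = 0.229537·2.3429 + -0.006888·13.9187 = 0.4419  (Pfizer)
  w_1 = 0.229537·0.1787 + -0.006888·14.4528 = -0.0585  (Nike)
  w_2 = 0.229537·1.4237 + -0.006888·10.9235 = 0.2515  (Merck)
  w_3 = 0.229537·0.6523 + -0.006888·11.4175 = 0.0711  (Ford)
  w_4 = 0.229537·1.8996 + -0.006888·20.6176 = 0.2940  (Qualcomm)
Σw_i=1.0000  μᵀw=0.1380
σ²=wᵀΣw=λ₁·μ_p+λ₂ = 0.229537·0.138 + -0.006888 = 0.024788 ≈ 0.0248

0.0248


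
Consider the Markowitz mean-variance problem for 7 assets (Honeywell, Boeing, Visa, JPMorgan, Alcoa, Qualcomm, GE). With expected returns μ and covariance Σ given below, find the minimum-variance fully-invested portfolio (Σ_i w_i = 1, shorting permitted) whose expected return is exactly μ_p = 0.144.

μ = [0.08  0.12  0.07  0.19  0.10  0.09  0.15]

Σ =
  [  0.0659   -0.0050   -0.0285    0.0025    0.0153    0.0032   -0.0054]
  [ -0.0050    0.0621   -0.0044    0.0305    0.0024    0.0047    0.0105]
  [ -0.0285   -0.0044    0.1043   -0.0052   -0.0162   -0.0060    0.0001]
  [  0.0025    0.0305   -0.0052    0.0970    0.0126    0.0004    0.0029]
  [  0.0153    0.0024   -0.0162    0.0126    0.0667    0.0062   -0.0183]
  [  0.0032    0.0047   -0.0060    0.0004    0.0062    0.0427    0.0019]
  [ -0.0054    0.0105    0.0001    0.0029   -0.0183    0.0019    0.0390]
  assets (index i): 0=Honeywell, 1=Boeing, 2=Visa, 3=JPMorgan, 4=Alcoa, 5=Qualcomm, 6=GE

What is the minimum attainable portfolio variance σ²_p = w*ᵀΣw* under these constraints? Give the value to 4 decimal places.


0.0154

p=Σ⁻¹μ = [1.6836  0.4587  1.6860  1.3902  2.4460  1.5809  4.9188]
q=Σ⁻¹𝟙 = [21.4594  9.0843  20.4824  4.0324  21.8389  18.9168  35.1401]
a=μᵀp=1.696594  b=𝟙ᵀp=14.164209  c=𝟙ᵀq=130.954280  D=ac−b²=21.551386
λ₁=(c·0.144−b)/D = (130.954280·0.144−14.164209)/21.551386 = 0.217768
λ₂=(a−b·0.144)/D = (1.696594−14.164209·0.144)/21.551386 = -0.015918
w* = 0.217768·p + -0.015918·q:
  w_0 = 0.217768·1.6836 + -0.015918·21.4594 = 0.0250  (Honeywell)
  w_1 = 0.217768·0.4587 + -0.015918·9.0843 = -0.0447  (Boeing)
  w_2 = 0.217768·1.6860 + -0.015918·20.4824 = 0.0411  (Visa)
  w_3 = 0.217768·1.3902 + -0.015918·4.0324 = 0.2386  (JPMorgan)
  w_4 = 0.217768·2.4460 + -0.015918·21.8389 = 0.1850  (Alcoa)
  w_5 = 0.217768·1.5809 + -0.015918·18.9168 = 0.0432  (Qualcomm)
  w_6 = 0.217768·4.9188 + -0.015918·35.1401 = 0.5118  (GE)
Σw_i=1.0000  μᵀw=0.1440
σ²=wᵀΣw=λ₁·μ_p+λ₂ = 0.217768·0.144 + -0.015918 = 0.015441 ≈ 0.0154


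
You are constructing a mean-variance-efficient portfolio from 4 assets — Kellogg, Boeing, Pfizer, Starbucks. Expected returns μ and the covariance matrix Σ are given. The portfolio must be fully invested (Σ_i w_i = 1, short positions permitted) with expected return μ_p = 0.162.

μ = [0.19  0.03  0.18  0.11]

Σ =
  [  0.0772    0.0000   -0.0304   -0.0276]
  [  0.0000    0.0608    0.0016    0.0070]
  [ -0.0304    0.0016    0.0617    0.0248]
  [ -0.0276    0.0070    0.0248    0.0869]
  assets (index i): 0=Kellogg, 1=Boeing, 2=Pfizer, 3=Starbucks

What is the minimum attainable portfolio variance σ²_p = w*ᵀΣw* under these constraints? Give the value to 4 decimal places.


g=Σ⁻¹μ = [4.8320  0.2037  4.7146  1.4386]
h=Σ⁻¹𝟙 = [26.7563  14.4364  24.2208  11.9303]
a=μᵀg=1.931055  b=𝟙ᵀg=11.188870  c=𝟙ᵀh=77.343847  D=ac−b²=24.164407
λ₁=(c·0.162−b)/D = (77.343847·0.162−11.188870)/24.164407 = 0.055488
λ₂=(a−b·0.162)/D = (1.931055−11.188870·0.162)/24.164407 = 0.004902
w* = 0.055488·g + 0.004902·h:
  w_0 = 0.055488·4.8320 + 0.004902·26.7563 = 0.3993  (Kellogg)
  w_1 = 0.055488·0.2037 + 0.004902·14.4364 = 0.0821  (Boeing)
  w_2 = 0.055488·4.7146 + 0.004902·24.2208 = 0.3803  (Pfizer)
  w_3 = 0.055488·1.4386 + 0.004902·11.9303 = 0.1383  (Starbucks)
Σw_i=1.0000  μᵀw=0.1620
σ²=wᵀΣw=λ₁·μ_p+λ₂ = 0.055488·0.162 + 0.004902 = 0.013891 ≈ 0.0139

0.0139


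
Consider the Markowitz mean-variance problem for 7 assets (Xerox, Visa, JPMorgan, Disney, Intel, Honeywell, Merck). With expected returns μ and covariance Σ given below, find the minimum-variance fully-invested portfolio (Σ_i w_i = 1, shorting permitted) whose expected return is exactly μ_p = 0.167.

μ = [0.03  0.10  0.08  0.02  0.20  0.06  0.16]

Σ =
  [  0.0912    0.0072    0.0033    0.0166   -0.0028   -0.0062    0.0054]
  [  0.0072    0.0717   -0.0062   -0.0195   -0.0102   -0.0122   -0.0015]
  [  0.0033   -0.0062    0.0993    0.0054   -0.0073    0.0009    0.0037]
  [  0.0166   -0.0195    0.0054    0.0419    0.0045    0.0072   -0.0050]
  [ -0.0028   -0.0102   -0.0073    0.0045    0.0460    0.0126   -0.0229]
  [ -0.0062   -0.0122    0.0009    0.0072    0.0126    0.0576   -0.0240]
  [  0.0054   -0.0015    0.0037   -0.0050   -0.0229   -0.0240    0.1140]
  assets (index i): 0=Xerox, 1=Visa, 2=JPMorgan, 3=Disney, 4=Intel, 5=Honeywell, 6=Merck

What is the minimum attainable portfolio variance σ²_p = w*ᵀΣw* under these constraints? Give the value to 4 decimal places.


0.0135

u=Σ⁻¹μ = [-0.0650  3.0193  1.2632  1.1967  6.2070  1.3965  2.9987]
v=Σ⁻¹𝟙 = [3.6398  31.8249  11.6360  30.9795  32.2874  22.1919  21.1572]
a=μᵀu=2.229946  b=𝟙ᵀu=16.016301  c=𝟙ᵀv=153.716740  D=ac−b²=86.258187
λ₁=(c·0.167−b)/D = (153.716740·0.167−16.016301)/86.258187 = 0.111924
λ₂=(a−b·0.167)/D = (2.229946−16.016301·0.167)/86.258187 = -0.005156
w* = 0.111924·u + -0.005156·v:
  w_0 = 0.111924·-0.0650 + -0.005156·3.6398 = -0.0260  (Xerox)
  w_1 = 0.111924·3.0193 + -0.005156·31.8249 = 0.1738  (Visa)
  w_2 = 0.111924·1.2632 + -0.005156·11.6360 = 0.0814  (JPMorgan)
  w_3 = 0.111924·1.1967 + -0.005156·30.9795 = -0.0258  (Disney)
  w_4 = 0.111924·6.2070 + -0.005156·32.2874 = 0.5282  (Intel)
  w_5 = 0.111924·1.3965 + -0.005156·22.1919 = 0.0419  (Honeywell)
  w_6 = 0.111924·2.9987 + -0.005156·21.1572 = 0.2265  (Merck)
Σw_i=1.0000  μᵀw=0.1670
σ²=wᵀΣw=λ₁·μ_p+λ₂ = 0.111924·0.167 + -0.005156 = 0.013535 ≈ 0.0135


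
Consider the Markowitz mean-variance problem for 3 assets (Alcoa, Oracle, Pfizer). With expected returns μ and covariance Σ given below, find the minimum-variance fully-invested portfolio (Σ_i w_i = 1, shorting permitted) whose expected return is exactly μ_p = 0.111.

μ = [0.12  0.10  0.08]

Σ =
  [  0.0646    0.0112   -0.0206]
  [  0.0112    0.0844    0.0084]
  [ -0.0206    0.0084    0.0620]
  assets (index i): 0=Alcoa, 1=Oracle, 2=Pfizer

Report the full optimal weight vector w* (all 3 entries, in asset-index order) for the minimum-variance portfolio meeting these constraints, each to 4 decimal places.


0.7104  0.1293  0.1604

p=Σ⁻¹μ = [2.3752  0.6717  1.9885]
q=Σ⁻¹𝟙 = [21.4240  6.7831  22.3283]
a=μᵀp=0.511281  b=𝟙ᵀp=5.035462  c=𝟙ᵀq=50.535478  D=ac−b²=0.481939
λ₁=(c·0.111−b)/D = (50.535478·0.111−5.035462)/0.481939 = 1.190973
λ₂=(a−b·0.111)/D = (0.511281−5.035462·0.111)/0.481939 = -0.098883
w* = 1.190973·p + -0.098883·q:
  w_0 = 1.190973·2.3752 + -0.098883·21.4240 = 0.7104  (Alcoa)
  w_1 = 1.190973·0.6717 + -0.098883·6.7831 = 0.1293  (Oracle)
  w_2 = 1.190973·1.9885 + -0.098883·22.3283 = 0.1604  (Pfizer)
Σw_i=1.0000  μᵀw=0.1110
σ²=wᵀΣw=λ₁·μ_p+λ₂ = 1.190973·0.111 + -0.098883 = 0.033315 ≈ 0.0333


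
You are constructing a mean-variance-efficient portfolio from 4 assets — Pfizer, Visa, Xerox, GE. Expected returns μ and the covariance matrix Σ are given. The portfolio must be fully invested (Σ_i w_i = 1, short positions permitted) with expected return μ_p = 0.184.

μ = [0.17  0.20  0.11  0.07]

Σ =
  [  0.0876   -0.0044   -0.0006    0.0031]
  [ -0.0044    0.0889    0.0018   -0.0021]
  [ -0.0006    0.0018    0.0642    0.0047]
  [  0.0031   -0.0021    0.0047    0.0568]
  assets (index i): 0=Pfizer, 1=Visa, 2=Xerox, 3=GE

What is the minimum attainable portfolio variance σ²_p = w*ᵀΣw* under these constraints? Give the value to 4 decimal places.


0.0383

p=Σ⁻¹μ = [2.0311  2.3435  1.5878  1.0768]
q=Σ⁻¹𝟙 = [11.5362  11.9166  14.1608  16.2448]
a=μᵀp=1.064035  b=𝟙ᵀp=7.039292  c=𝟙ᵀq=53.858380  D=ac−b²=7.755594
λ₁=(c·0.184−b)/D = (53.858380·0.184−7.039292)/7.755594 = 0.370139
λ₂=(a−b·0.184)/D = (1.064035−7.039292·0.184)/7.755594 = -0.029810
w* = 0.370139·p + -0.029810·q:
  w_0 = 0.370139·2.0311 + -0.029810·11.5362 = 0.4079  (Pfizer)
  w_1 = 0.370139·2.3435 + -0.029810·11.9166 = 0.5122  (Visa)
  w_2 = 0.370139·1.5878 + -0.029810·14.1608 = 0.1656  (Xerox)
  w_3 = 0.370139·1.0768 + -0.029810·16.2448 = -0.0857  (GE)
Σw_i=1.0000  μᵀw=0.1840
σ²=wᵀΣw=λ₁·μ_p+λ₂ = 0.370139·0.184 + -0.029810 = 0.038296 ≈ 0.0383


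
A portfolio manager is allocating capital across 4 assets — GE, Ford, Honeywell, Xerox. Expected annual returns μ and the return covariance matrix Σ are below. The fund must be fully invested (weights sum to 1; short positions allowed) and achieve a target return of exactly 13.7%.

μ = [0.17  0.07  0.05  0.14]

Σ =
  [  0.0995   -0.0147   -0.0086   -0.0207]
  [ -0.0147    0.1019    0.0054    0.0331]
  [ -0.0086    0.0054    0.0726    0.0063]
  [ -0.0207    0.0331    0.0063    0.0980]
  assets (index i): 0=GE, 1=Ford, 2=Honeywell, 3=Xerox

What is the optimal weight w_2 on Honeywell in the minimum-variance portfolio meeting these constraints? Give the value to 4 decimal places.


0.1303

x=Σ⁻¹μ = [2.1899  0.4087  0.7699  1.7036]
y=Σ⁻¹𝟙 = [14.4565  8.0213  14.0530  9.6450]
a=μᵀx=0.677886  b=𝟙ᵀx=5.072046  c=𝟙ᵀy=46.175816  D=ac−b²=5.576280
λ₁=(c·0.137−b)/D = (46.175816·0.137−5.072046)/5.576280 = 0.224888
λ₂=(a−b·0.137)/D = (0.677886−5.072046·0.137)/5.576280 = -0.003046
w* = 0.224888·x + -0.003046·y:
  w_0 = 0.224888·2.1899 + -0.003046·14.4565 = 0.4484  (GE)
  w_1 = 0.224888·0.4087 + -0.003046·8.0213 = 0.0675  (Ford)
  w_2 = 0.224888·0.7699 + -0.003046·14.0530 = 0.1303  (Honeywell)
  w_3 = 0.224888·1.7036 + -0.003046·9.6450 = 0.3537  (Xerox)
Σw_i=1.0000  μᵀw=0.1370
σ²=wᵀΣw=λ₁·μ_p+λ₂ = 0.224888·0.137 + -0.003046 = 0.027764 ≈ 0.0278


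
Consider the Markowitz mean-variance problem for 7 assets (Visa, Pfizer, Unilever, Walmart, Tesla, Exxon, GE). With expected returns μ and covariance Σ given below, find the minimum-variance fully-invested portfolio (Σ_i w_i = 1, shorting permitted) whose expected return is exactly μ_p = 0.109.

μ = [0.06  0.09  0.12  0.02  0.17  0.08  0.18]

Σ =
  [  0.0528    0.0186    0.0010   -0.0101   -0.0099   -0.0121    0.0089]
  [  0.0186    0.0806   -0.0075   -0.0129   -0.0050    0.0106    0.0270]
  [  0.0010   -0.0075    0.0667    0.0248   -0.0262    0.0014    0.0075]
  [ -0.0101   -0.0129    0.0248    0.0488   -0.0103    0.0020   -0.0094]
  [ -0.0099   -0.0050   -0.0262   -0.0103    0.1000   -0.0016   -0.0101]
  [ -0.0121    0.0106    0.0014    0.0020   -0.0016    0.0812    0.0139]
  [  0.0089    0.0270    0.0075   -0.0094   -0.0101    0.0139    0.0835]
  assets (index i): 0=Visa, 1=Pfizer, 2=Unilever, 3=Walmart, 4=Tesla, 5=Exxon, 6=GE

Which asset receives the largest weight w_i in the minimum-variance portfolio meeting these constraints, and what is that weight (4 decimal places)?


Tesla (0.2227)

g=Σ⁻¹μ = [1.3721  0.5548  2.5329  0.4641  2.7754  0.7989  1.8575]
h=Σ⁻¹𝟙 = [26.3034  8.4484  11.9723  27.4587  20.0802  13.1565  8.6952]
a=μᵀg=1.315566  b=𝟙ᵀg=10.355682  c=𝟙ᵀh=116.114540  D=ac−b²=45.516197
λ₁=(c·0.109−b)/D = (116.114540·0.109−10.355682)/45.516197 = 0.050549
λ₂=(a−b·0.109)/D = (1.315566−10.355682·0.109)/45.516197 = 0.004104
w* = 0.050549·g + 0.004104·h:
  w_0 = 0.050549·1.3721 + 0.004104·26.3034 = 0.1773  (Visa)
  w_1 = 0.050549·0.5548 + 0.004104·8.4484 = 0.0627  (Pfizer)
  w_2 = 0.050549·2.5329 + 0.004104·11.9723 = 0.1772  (Unilever)
  w_3 = 0.050549·0.4641 + 0.004104·27.4587 = 0.1361  (Walmart)
  w_4 = 0.050549·2.7754 + 0.004104·20.0802 = 0.2227  (Tesla)
  w_5 = 0.050549·0.7989 + 0.004104·13.1565 = 0.0944  (Exxon)
  w_6 = 0.050549·1.8575 + 0.004104·8.6952 = 0.1296  (GE)
Σw_i=1.0000  μᵀw=0.1090
σ²=wᵀΣw=λ₁·μ_p+λ₂ = 0.050549·0.109 + 0.004104 = 0.009614 ≈ 0.0096


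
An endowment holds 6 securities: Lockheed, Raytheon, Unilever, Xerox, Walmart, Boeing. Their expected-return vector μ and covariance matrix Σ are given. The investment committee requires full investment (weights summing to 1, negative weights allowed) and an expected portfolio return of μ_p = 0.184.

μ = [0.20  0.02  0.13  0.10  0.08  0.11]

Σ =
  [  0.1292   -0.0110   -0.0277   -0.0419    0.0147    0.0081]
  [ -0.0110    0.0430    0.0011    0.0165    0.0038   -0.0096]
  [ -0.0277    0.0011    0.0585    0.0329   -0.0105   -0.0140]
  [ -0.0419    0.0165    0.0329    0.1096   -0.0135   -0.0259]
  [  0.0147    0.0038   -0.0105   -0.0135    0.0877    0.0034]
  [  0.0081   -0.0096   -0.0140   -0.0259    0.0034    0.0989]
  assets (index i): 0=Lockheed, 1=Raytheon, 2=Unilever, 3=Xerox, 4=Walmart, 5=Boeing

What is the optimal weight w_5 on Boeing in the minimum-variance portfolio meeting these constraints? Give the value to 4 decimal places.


0.1724

g=Σ⁻¹μ = [2.5205  0.8305  3.2604  1.3078  0.9773  1.7568]
h=Σ⁻¹𝟙 = [15.9498  25.9375  25.0772  9.1794  11.3660  16.8857]
a=μᵀg=1.346784  b=𝟙ᵀg=10.653397  c=𝟙ᵀh=104.395644  D=ac−b²=27.103500
λ₁=(c·0.184−b)/D = (104.395644·0.184−10.653397)/27.103500 = 0.315657
λ₂=(a−b·0.184)/D = (1.346784−10.653397·0.184)/27.103500 = -0.022633
w* = 0.315657·g + -0.022633·h:
  w_0 = 0.315657·2.5205 + -0.022633·15.9498 = 0.4346  (Lockheed)
  w_1 = 0.315657·0.8305 + -0.022633·25.9375 = -0.3249  (Raytheon)
  w_2 = 0.315657·3.2604 + -0.022633·25.0772 = 0.4616  (Unilever)
  w_3 = 0.315657·1.3078 + -0.022633·9.1794 = 0.2050  (Xerox)
  w_4 = 0.315657·0.9773 + -0.022633·11.3660 = 0.0512  (Walmart)
  w_5 = 0.315657·1.7568 + -0.022633·16.8857 = 0.1724  (Boeing)
Σw_i=1.0000  μᵀw=0.1840
σ²=wᵀΣw=λ₁·μ_p+λ₂ = 0.315657·0.184 + -0.022633 = 0.035448 ≈ 0.0354


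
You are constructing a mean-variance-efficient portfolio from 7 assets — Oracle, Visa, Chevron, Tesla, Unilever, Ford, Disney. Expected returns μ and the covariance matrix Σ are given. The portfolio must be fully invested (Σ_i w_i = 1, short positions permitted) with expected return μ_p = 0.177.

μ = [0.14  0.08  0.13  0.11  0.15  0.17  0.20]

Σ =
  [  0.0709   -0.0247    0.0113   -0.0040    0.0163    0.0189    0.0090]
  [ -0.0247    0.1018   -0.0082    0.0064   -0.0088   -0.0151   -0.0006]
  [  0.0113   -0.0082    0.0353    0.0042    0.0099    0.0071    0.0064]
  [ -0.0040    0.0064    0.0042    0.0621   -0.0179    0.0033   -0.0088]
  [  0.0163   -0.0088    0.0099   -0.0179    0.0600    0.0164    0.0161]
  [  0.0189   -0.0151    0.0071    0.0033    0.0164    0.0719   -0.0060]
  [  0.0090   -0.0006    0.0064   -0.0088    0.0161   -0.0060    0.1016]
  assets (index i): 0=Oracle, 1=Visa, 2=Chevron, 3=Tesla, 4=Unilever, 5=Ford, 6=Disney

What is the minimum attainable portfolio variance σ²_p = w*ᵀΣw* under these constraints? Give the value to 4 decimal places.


0.0309

u=Σ⁻¹μ = [1.1766  1.5422  2.2383  2.1861  1.7233  1.8110  1.7556]
v=Σ⁻¹𝟙 = [10.9151  15.4271  19.1323  18.5096  13.7889  9.0386  7.7135]
a=μᵀu=1.737043  b=𝟙ᵀu=12.433130  c=𝟙ᵀv=94.525087  D=ac−b²=9.611439
λ₁=(c·0.177−b)/D = (94.525087·0.177−12.433130)/9.611439 = 0.447156
λ₂=(a−b·0.177)/D = (1.737043−12.433130·0.177)/9.611439 = -0.048236
w* = 0.447156·u + -0.048236·v:
  w_0 = 0.447156·1.1766 + -0.048236·10.9151 = -0.0004  (Oracle)
  w_1 = 0.447156·1.5422 + -0.048236·15.4271 = -0.0546  (Visa)
  w_2 = 0.447156·2.2383 + -0.048236·19.1323 = 0.0780  (Chevron)
  w_3 = 0.447156·2.1861 + -0.048236·18.5096 = 0.0847  (Tesla)
  w_4 = 0.447156·1.7233 + -0.048236·13.7889 = 0.1054  (Unilever)
  w_5 = 0.447156·1.8110 + -0.048236·9.0386 = 0.3738  (Ford)
  w_6 = 0.447156·1.7556 + -0.048236·7.7135 = 0.4130  (Disney)
Σw_i=1.0000  μᵀw=0.1770
σ²=wᵀΣw=λ₁·μ_p+λ₂ = 0.447156·0.177 + -0.048236 = 0.030910 ≈ 0.0309


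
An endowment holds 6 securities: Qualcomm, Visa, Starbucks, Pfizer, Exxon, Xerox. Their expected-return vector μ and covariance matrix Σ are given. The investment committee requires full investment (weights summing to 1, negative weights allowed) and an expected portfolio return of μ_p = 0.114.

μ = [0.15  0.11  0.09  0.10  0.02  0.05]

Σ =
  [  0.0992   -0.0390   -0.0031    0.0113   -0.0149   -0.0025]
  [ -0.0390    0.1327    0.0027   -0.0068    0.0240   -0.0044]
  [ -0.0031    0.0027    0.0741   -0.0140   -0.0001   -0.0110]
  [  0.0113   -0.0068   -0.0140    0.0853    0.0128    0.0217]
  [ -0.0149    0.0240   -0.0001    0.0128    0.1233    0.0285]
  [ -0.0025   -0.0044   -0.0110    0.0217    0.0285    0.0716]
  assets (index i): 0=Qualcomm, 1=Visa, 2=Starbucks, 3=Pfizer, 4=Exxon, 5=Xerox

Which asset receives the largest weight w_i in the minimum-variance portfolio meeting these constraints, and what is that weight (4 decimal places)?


x=Σ⁻¹μ = [2.0224  1.5112  1.5773  1.0971  -0.1966  0.8499]
y=Σ⁻¹𝟙 = [15.0955  11.9278  17.5272  9.5596  3.4828  13.6357]
a=μᵀx=0.759817  b=𝟙ᵀx=6.861242  c=𝟙ᵀy=71.228680  D=ac−b²=7.044157
λ₁=(c·0.114−b)/D = (71.228680·0.114−6.861242)/7.044157 = 0.178705
λ₂=(a−b·0.114)/D = (0.759817−6.861242·0.114)/7.044157 = -0.003175
w* = 0.178705·x + -0.003175·y:
  w_0 = 0.178705·2.0224 + -0.003175·15.0955 = 0.3135  (Qualcomm)
  w_1 = 0.178705·1.5112 + -0.003175·11.9278 = 0.2322  (Visa)
  w_2 = 0.178705·1.5773 + -0.003175·17.5272 = 0.2262  (Starbucks)
  w_3 = 0.178705·1.0971 + -0.003175·9.5596 = 0.1657  (Pfizer)
  w_4 = 0.178705·-0.1966 + -0.003175·3.4828 = -0.0462  (Exxon)
  w_5 = 0.178705·0.8499 + -0.003175·13.6357 = 0.1086  (Xerox)
Σw_i=1.0000  μᵀw=0.1140
σ²=wᵀΣw=λ₁·μ_p+λ₂ = 0.178705·0.114 + -0.003175 = 0.017198 ≈ 0.0172

Qualcomm (0.3135)


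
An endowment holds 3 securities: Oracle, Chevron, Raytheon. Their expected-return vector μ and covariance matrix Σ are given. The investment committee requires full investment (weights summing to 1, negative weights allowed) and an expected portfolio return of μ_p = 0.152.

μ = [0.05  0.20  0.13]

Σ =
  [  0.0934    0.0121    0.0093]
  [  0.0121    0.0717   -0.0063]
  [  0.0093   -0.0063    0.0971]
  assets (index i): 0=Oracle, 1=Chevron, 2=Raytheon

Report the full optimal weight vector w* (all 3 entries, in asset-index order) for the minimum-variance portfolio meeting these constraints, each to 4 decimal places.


g=Σ⁻¹μ = [0.0045  2.9229  1.5280]
h=Σ⁻¹𝟙 = [7.9170  13.5263  10.4180]
a=μᵀg=0.783451  b=𝟙ᵀg=4.455455  c=𝟙ᵀh=31.861298  D=ac−b²=5.110669
λ₁=(c·0.152−b)/D = (31.861298·0.152−4.455455)/5.110669 = 0.075814
λ₂=(a−b·0.152)/D = (0.783451−4.455455·0.152)/5.110669 = 0.020784
w* = 0.075814·g + 0.020784·h:
  w_0 = 0.075814·0.0045 + 0.020784·7.9170 = 0.1649  (Oracle)
  w_1 = 0.075814·2.9229 + 0.020784·13.5263 = 0.5027  (Chevron)
  w_2 = 0.075814·1.5280 + 0.020784·10.4180 = 0.3324  (Raytheon)
Σw_i=1.0000  μᵀw=0.1520
σ²=wᵀΣw=λ₁·μ_p+λ₂ = 0.075814·0.152 + 0.020784 = 0.032308 ≈ 0.0323

0.1649  0.5027  0.3324


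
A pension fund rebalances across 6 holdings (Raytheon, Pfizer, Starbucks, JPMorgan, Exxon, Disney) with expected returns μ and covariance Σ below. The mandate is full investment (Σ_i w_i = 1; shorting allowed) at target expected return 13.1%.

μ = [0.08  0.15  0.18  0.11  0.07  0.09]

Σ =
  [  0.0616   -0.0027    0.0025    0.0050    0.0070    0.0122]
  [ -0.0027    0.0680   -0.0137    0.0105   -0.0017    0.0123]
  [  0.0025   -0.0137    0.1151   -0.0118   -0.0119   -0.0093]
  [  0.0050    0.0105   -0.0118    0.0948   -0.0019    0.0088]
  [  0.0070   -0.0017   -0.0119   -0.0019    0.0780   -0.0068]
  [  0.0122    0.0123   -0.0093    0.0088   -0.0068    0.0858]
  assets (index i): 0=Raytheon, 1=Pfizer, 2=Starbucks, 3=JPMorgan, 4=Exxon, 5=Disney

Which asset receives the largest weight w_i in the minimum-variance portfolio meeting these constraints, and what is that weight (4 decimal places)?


Pfizer (0.3006)

g=Σ⁻¹μ = [0.9263  2.3965  2.1357  1.0636  1.2879  0.7981]
h=Σ⁻¹𝟙 = [11.9822  15.1255  13.5245  9.3479  15.1936  9.4942]
a=μᵀg=1.096984  b=𝟙ᵀg=8.608112  c=𝟙ᵀh=74.667931  D=ac−b²=7.809906
λ₁=(c·0.131−b)/D = (74.667931·0.131−8.608112)/7.809906 = 0.150243
λ₂=(a−b·0.131)/D = (1.096984−8.608112·0.131)/7.809906 = -0.003928
w* = 0.150243·g + -0.003928·h:
  w_0 = 0.150243·0.9263 + -0.003928·11.9822 = 0.0921  (Raytheon)
  w_1 = 0.150243·2.3965 + -0.003928·15.1255 = 0.3006  (Pfizer)
  w_2 = 0.150243·2.1357 + -0.003928·13.5245 = 0.2677  (Starbucks)
  w_3 = 0.150243·1.0636 + -0.003928·9.3479 = 0.1231  (JPMorgan)
  w_4 = 0.150243·1.2879 + -0.003928·15.1936 = 0.1338  (Exxon)
  w_5 = 0.150243·0.7981 + -0.003928·9.4942 = 0.0826  (Disney)
Σw_i=1.0000  μᵀw=0.1310
σ²=wᵀΣw=λ₁·μ_p+λ₂ = 0.150243·0.131 + -0.003928 = 0.015754 ≈ 0.0158


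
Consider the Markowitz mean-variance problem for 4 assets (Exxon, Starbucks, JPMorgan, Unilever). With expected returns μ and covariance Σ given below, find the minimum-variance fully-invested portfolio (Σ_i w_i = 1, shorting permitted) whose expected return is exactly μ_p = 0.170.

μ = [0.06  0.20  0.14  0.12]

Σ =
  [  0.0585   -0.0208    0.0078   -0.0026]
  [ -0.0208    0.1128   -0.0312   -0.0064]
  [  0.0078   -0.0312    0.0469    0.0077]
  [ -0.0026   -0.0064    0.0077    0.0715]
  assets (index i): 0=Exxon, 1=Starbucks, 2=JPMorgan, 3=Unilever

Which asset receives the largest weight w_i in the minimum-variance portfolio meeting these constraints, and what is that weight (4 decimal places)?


JPMorgan (0.5724)

g=Σ⁻¹μ = [1.6999  3.4944  4.7743  1.5388]
h=Σ⁻¹𝟙 = [21.4714  21.9206  30.1196  13.4853]
a=μᵀg=1.653928  b=𝟙ᵀg=11.507376  c=𝟙ᵀh=86.996846  D=ac−b²=11.466847
λ₁=(c·0.170−b)/D = (86.996846·0.170−11.507376)/11.466847 = 0.286224
λ₂=(a−b·0.170)/D = (1.653928−11.507376·0.170)/11.466847 = -0.026365
w* = 0.286224·g + -0.026365·h:
  w_0 = 0.286224·1.6999 + -0.026365·21.4714 = -0.0795  (Exxon)
  w_1 = 0.286224·3.4944 + -0.026365·21.9206 = 0.4222  (Starbucks)
  w_2 = 0.286224·4.7743 + -0.026365·30.1196 = 0.5724  (JPMorgan)
  w_3 = 0.286224·1.5388 + -0.026365·13.4853 = 0.0849  (Unilever)
Σw_i=1.0000  μᵀw=0.1700
σ²=wᵀΣw=λ₁·μ_p+λ₂ = 0.286224·0.170 + -0.026365 = 0.022293 ≈ 0.0223


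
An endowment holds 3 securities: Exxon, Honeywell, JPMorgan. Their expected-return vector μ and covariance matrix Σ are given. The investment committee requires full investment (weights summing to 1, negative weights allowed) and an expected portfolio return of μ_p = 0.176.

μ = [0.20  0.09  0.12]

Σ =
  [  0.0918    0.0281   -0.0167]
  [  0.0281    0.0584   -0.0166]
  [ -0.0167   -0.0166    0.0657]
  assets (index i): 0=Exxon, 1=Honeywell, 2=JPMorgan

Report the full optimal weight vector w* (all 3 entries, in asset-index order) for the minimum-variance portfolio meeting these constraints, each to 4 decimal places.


0.6653  -0.0926  0.4273

g=Σ⁻¹μ = [2.3041  1.2046  2.7165]
h=Σ⁻¹𝟙 = [9.1170  19.0929  22.3622]
a=μᵀg=0.895216  b=𝟙ᵀg=6.225218  c=𝟙ᵀh=50.572057  D=ac−b²=6.519579
λ₁=(c·0.176−b)/D = (50.572057·0.176−6.225218)/6.519579 = 0.410374
λ₂=(a−b·0.176)/D = (0.895216−6.225218·0.176)/6.519579 = -0.030742
w* = 0.410374·g + -0.030742·h:
  w_0 = 0.410374·2.3041 + -0.030742·9.1170 = 0.6653  (Exxon)
  w_1 = 0.410374·1.2046 + -0.030742·19.0929 = -0.0926  (Honeywell)
  w_2 = 0.410374·2.7165 + -0.030742·22.3622 = 0.4273  (JPMorgan)
Σw_i=1.0000  μᵀw=0.1760
σ²=wᵀΣw=λ₁·μ_p+λ₂ = 0.410374·0.176 + -0.030742 = 0.041484 ≈ 0.0415


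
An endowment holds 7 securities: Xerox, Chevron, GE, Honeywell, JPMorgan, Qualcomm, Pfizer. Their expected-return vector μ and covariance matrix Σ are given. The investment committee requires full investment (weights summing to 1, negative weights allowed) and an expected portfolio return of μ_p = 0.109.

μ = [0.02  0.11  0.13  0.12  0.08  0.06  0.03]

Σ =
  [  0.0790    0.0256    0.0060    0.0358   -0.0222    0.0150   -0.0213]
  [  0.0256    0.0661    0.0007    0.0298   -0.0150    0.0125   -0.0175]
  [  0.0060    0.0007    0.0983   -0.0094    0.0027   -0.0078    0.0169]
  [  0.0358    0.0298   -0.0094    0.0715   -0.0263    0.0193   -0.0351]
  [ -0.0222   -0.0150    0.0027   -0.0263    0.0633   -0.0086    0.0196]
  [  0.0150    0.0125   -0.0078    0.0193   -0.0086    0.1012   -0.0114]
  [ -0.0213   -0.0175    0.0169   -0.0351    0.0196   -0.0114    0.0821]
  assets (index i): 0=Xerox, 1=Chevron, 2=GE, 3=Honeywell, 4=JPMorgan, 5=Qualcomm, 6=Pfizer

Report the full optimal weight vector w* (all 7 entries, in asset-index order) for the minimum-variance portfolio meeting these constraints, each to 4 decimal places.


u=Σ⁻¹μ = [-0.7989  1.3315  1.4525  2.8540  2.2010  0.4022  0.8935]
v=Σ⁻¹𝟙 = [9.2006  10.6784  8.2278  23.1669  25.7008  7.8527  20.0090]
a=μᵀu=0.888808  b=𝟙ᵀu=8.335779  c=𝟙ᵀv=104.836270  D=ac−b²=23.694106
λ₁=(c·0.109−b)/D = (104.836270·0.109−8.335779)/23.694106 = 0.130470
λ₂=(a−b·0.109)/D = (0.888808−8.335779·0.109)/23.694106 = -0.000835
w* = 0.130470·u + -0.000835·v:
  w_0 = 0.130470·-0.7989 + -0.000835·9.2006 = -0.1119  (Xerox)
  w_1 = 0.130470·1.3315 + -0.000835·10.6784 = 0.1648  (Chevron)
  w_2 = 0.130470·1.4525 + -0.000835·8.2278 = 0.1826  (GE)
  w_3 = 0.130470·2.8540 + -0.000835·23.1669 = 0.3530  (Honeywell)
  w_4 = 0.130470·2.2010 + -0.000835·25.7008 = 0.2657  (JPMorgan)
  w_5 = 0.130470·0.4022 + -0.000835·7.8527 = 0.0459  (Qualcomm)
  w_6 = 0.130470·0.8935 + -0.000835·20.0090 = 0.0999  (Pfizer)
Σw_i=1.0000  μᵀw=0.1090
σ²=wᵀΣw=λ₁·μ_p+λ₂ = 0.130470·0.109 + -0.000835 = 0.013386 ≈ 0.0134

-0.1119  0.1648  0.1826  0.3530  0.2657  0.0459  0.0999


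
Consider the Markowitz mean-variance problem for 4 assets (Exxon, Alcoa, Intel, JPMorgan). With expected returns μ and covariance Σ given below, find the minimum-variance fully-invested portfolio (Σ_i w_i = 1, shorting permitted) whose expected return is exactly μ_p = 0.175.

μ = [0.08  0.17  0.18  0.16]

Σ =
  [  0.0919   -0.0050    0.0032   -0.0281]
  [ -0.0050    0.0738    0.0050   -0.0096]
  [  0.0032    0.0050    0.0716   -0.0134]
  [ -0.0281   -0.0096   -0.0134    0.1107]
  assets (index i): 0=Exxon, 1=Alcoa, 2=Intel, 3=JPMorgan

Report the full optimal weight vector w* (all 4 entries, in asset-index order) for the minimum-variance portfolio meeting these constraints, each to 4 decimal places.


-0.0367  0.3415  0.4326  0.2626

x=Σ⁻¹μ = [1.6527  2.5456  2.7141  2.4142]
y=Σ⁻¹𝟙 = [16.2091  15.7456  15.2031  16.3537]
a=μᵀx=1.439787  b=𝟙ᵀx=9.326634  c=𝟙ᵀy=63.511531  D=ac−b²=4.456956
λ₁=(c·0.175−b)/D = (63.511531·0.175−9.326634)/4.456956 = 0.401145
λ₂=(a−b·0.175)/D = (1.439787−9.326634·0.175)/4.456956 = -0.043163
w* = 0.401145·x + -0.043163·y:
  w_0 = 0.401145·1.6527 + -0.043163·16.2091 = -0.0367  (Exxon)
  w_1 = 0.401145·2.5456 + -0.043163·15.7456 = 0.3415  (Alcoa)
  w_2 = 0.401145·2.7141 + -0.043163·15.2031 = 0.4326  (Intel)
  w_3 = 0.401145·2.4142 + -0.043163·16.3537 = 0.2626  (JPMorgan)
Σw_i=1.0000  μᵀw=0.1750
σ²=wᵀΣw=λ₁·μ_p+λ₂ = 0.401145·0.175 + -0.043163 = 0.027038 ≈ 0.0270


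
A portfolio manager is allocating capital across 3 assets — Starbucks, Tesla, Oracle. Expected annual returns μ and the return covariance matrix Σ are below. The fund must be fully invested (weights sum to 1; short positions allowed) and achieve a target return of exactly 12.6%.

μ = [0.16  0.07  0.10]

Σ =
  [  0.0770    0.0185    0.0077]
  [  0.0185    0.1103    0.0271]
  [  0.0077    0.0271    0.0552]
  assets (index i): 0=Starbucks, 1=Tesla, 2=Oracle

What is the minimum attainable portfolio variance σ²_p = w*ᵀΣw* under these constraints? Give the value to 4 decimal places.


g=Σ⁻¹μ = [1.9389  -0.0787  1.5798]
h=Σ⁻¹𝟙 = [10.6287  3.6353  14.8486]
a=μᵀg=0.462685  b=𝟙ᵀg=3.439928  c=𝟙ᵀh=29.112619  D=ac−b²=1.636868
λ₁=(c·0.126−b)/D = (29.112619·0.126−3.439928)/1.636868 = 0.139450
λ₂=(a−b·0.126)/D = (0.462685−3.439928·0.126)/1.636868 = 0.017872
w* = 0.139450·g + 0.017872·h:
  w_0 = 0.139450·1.9389 + 0.017872·10.6287 = 0.4603  (Starbucks)
  w_1 = 0.139450·-0.0787 + 0.017872·3.6353 = 0.0540  (Tesla)
  w_2 = 0.139450·1.5798 + 0.017872·14.8486 = 0.4857  (Oracle)
Σw_i=1.0000  μᵀw=0.1260
σ²=wᵀΣw=λ₁·μ_p+λ₂ = 0.139450·0.126 + 0.017872 = 0.035443 ≈ 0.0354

0.0354


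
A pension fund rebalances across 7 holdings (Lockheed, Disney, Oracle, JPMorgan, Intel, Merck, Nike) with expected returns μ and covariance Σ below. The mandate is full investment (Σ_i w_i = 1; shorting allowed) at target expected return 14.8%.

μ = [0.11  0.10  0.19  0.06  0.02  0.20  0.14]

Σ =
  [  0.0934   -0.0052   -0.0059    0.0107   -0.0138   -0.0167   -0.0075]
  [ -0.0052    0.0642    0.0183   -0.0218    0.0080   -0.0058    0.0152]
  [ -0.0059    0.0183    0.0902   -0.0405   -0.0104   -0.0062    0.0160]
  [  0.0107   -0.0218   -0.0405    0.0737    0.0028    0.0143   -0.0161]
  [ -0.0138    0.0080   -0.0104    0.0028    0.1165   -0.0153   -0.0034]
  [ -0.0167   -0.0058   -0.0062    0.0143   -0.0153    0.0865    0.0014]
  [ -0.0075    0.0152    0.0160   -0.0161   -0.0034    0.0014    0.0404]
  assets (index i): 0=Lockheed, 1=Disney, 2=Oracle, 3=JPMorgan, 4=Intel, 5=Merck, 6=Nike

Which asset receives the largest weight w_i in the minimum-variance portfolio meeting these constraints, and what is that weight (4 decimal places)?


g=Σ⁻¹μ = [2.0106  1.1200  2.8927  2.6089  0.9755  2.6706  3.3009]
h=Σ⁻¹𝟙 = [16.0670  14.3655  20.0544  29.0630  13.2290  14.1682  26.5924]
a=μᵀg=2.055057  b=𝟙ᵀg=15.579197  c=𝟙ᵀh=133.539561  D=ac−b²=31.720051
λ₁=(c·0.148−b)/D = (133.539561·0.148−15.579197)/31.720051 = 0.131925
λ₂=(a−b·0.148)/D = (2.055057−15.579197·0.148)/31.720051 = -0.007902
w* = 0.131925·g + -0.007902·h:
  w_0 = 0.131925·2.0106 + -0.007902·16.0670 = 0.1383  (Lockheed)
  w_1 = 0.131925·1.1200 + -0.007902·14.3655 = 0.0342  (Disney)
  w_2 = 0.131925·2.8927 + -0.007902·20.0544 = 0.2231  (Oracle)
  w_3 = 0.131925·2.6089 + -0.007902·29.0630 = 0.1145  (JPMorgan)
  w_4 = 0.131925·0.9755 + -0.007902·13.2290 = 0.0242  (Intel)
  w_5 = 0.131925·2.6706 + -0.007902·14.1682 = 0.2404  (Merck)
  w_6 = 0.131925·3.3009 + -0.007902·26.5924 = 0.2253  (Nike)
Σw_i=1.0000  μᵀw=0.1480
σ²=wᵀΣw=λ₁·μ_p+λ₂ = 0.131925·0.148 + -0.007902 = 0.011622 ≈ 0.0116

Merck (0.2404)
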